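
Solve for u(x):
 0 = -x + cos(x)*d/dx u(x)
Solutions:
 u(x) = C1 + Integral(x/cos(x), x)


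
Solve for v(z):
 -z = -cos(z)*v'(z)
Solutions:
 v(z) = C1 + Integral(z/cos(z), z)


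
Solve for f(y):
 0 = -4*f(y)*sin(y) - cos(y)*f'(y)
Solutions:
 f(y) = C1*cos(y)^4


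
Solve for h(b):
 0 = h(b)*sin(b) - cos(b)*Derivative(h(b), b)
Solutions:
 h(b) = C1/cos(b)


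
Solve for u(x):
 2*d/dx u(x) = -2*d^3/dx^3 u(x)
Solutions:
 u(x) = C1 + C2*sin(x) + C3*cos(x)


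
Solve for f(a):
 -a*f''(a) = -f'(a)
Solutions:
 f(a) = C1 + C2*a^2


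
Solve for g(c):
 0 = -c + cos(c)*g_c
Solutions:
 g(c) = C1 + Integral(c/cos(c), c)


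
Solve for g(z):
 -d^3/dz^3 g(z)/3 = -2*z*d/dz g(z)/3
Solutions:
 g(z) = C1 + Integral(C2*airyai(2^(1/3)*z) + C3*airybi(2^(1/3)*z), z)


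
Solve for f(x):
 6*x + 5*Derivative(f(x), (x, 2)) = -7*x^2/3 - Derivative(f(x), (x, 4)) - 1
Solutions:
 f(x) = C1 + C2*x + C3*sin(sqrt(5)*x) + C4*cos(sqrt(5)*x) - 7*x^4/180 - x^3/5 - x^2/150


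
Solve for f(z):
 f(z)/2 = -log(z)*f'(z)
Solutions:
 f(z) = C1*exp(-li(z)/2)


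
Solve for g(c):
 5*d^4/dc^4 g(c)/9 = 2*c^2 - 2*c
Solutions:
 g(c) = C1 + C2*c + C3*c^2 + C4*c^3 + c^6/100 - 3*c^5/100


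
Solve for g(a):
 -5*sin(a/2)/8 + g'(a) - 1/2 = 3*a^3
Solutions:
 g(a) = C1 + 3*a^4/4 + a/2 - 5*cos(a/2)/4


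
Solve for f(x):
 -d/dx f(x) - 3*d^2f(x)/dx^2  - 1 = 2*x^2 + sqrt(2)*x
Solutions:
 f(x) = C1 + C2*exp(-x/3) - 2*x^3/3 - sqrt(2)*x^2/2 + 6*x^2 - 37*x + 3*sqrt(2)*x


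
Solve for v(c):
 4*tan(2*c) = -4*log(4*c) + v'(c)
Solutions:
 v(c) = C1 + 4*c*log(c) - 4*c + 8*c*log(2) - 2*log(cos(2*c))


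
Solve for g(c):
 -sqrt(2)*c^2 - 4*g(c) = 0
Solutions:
 g(c) = -sqrt(2)*c^2/4


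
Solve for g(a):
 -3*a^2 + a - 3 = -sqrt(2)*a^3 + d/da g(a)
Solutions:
 g(a) = C1 + sqrt(2)*a^4/4 - a^3 + a^2/2 - 3*a


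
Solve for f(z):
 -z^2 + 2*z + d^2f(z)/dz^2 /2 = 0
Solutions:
 f(z) = C1 + C2*z + z^4/6 - 2*z^3/3


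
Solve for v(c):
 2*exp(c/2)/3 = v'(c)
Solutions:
 v(c) = C1 + 4*exp(c/2)/3


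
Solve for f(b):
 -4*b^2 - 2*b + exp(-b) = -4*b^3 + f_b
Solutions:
 f(b) = C1 + b^4 - 4*b^3/3 - b^2 - exp(-b)


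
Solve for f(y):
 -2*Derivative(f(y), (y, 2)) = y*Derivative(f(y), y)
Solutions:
 f(y) = C1 + C2*erf(y/2)


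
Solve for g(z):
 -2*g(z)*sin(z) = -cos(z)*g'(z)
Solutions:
 g(z) = C1/cos(z)^2


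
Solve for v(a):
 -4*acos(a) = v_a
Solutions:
 v(a) = C1 - 4*a*acos(a) + 4*sqrt(1 - a^2)


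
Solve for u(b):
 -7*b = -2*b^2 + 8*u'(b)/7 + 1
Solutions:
 u(b) = C1 + 7*b^3/12 - 49*b^2/16 - 7*b/8


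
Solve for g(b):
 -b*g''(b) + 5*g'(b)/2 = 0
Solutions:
 g(b) = C1 + C2*b^(7/2)


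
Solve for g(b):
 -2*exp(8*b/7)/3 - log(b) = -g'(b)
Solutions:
 g(b) = C1 + b*log(b) - b + 7*exp(8*b/7)/12


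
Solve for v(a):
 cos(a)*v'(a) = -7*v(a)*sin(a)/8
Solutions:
 v(a) = C1*cos(a)^(7/8)


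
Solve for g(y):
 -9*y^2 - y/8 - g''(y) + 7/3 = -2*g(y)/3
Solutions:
 g(y) = C1*exp(-sqrt(6)*y/3) + C2*exp(sqrt(6)*y/3) + 27*y^2/2 + 3*y/16 + 37


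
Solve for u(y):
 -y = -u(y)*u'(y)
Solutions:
 u(y) = -sqrt(C1 + y^2)
 u(y) = sqrt(C1 + y^2)


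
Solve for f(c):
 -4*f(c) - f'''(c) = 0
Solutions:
 f(c) = C3*exp(-2^(2/3)*c) + (C1*sin(2^(2/3)*sqrt(3)*c/2) + C2*cos(2^(2/3)*sqrt(3)*c/2))*exp(2^(2/3)*c/2)


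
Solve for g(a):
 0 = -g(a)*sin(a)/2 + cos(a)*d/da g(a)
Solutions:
 g(a) = C1/sqrt(cos(a))


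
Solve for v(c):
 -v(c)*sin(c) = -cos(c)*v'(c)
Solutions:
 v(c) = C1/cos(c)


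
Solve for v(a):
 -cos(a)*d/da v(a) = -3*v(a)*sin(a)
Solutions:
 v(a) = C1/cos(a)^3


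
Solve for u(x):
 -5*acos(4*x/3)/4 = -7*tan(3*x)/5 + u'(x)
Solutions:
 u(x) = C1 - 5*x*acos(4*x/3)/4 + 5*sqrt(9 - 16*x^2)/16 - 7*log(cos(3*x))/15


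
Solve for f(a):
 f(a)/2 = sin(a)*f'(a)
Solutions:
 f(a) = C1*(cos(a) - 1)^(1/4)/(cos(a) + 1)^(1/4)


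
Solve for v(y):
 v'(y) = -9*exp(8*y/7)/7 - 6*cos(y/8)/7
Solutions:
 v(y) = C1 - 9*exp(8*y/7)/8 - 48*sin(y/8)/7


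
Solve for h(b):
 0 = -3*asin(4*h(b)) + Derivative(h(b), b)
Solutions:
 Integral(1/asin(4*_y), (_y, h(b))) = C1 + 3*b


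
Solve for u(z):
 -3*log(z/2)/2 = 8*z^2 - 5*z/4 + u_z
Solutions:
 u(z) = C1 - 8*z^3/3 + 5*z^2/8 - 3*z*log(z)/2 + 3*z*log(2)/2 + 3*z/2


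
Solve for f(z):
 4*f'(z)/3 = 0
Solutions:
 f(z) = C1


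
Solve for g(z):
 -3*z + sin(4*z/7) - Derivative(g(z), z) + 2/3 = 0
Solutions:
 g(z) = C1 - 3*z^2/2 + 2*z/3 - 7*cos(4*z/7)/4


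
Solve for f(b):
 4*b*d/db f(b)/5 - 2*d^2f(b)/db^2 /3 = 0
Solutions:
 f(b) = C1 + C2*erfi(sqrt(15)*b/5)


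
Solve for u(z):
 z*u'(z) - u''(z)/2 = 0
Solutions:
 u(z) = C1 + C2*erfi(z)


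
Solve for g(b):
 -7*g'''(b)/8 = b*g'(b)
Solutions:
 g(b) = C1 + Integral(C2*airyai(-2*7^(2/3)*b/7) + C3*airybi(-2*7^(2/3)*b/7), b)


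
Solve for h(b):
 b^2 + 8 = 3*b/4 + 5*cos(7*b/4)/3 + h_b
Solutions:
 h(b) = C1 + b^3/3 - 3*b^2/8 + 8*b - 20*sin(7*b/4)/21


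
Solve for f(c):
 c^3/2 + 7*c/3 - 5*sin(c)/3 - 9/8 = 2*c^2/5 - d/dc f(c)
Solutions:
 f(c) = C1 - c^4/8 + 2*c^3/15 - 7*c^2/6 + 9*c/8 - 5*cos(c)/3


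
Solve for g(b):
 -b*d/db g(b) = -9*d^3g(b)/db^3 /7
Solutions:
 g(b) = C1 + Integral(C2*airyai(21^(1/3)*b/3) + C3*airybi(21^(1/3)*b/3), b)


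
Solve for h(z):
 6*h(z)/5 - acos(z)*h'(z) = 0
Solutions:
 h(z) = C1*exp(6*Integral(1/acos(z), z)/5)


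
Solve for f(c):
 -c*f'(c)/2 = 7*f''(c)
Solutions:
 f(c) = C1 + C2*erf(sqrt(7)*c/14)


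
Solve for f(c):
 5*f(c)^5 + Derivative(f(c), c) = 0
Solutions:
 f(c) = -I*(1/(C1 + 20*c))^(1/4)
 f(c) = I*(1/(C1 + 20*c))^(1/4)
 f(c) = -(1/(C1 + 20*c))^(1/4)
 f(c) = (1/(C1 + 20*c))^(1/4)


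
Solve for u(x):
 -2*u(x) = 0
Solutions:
 u(x) = 0


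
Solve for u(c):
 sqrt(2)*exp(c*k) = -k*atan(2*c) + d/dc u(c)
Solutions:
 u(c) = C1 + k*(c*atan(2*c) - log(4*c^2 + 1)/4) + sqrt(2)*Piecewise((exp(c*k)/k, Ne(k, 0)), (c, True))


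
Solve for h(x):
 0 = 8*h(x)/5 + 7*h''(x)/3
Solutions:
 h(x) = C1*sin(2*sqrt(210)*x/35) + C2*cos(2*sqrt(210)*x/35)


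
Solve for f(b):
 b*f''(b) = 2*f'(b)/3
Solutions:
 f(b) = C1 + C2*b^(5/3)


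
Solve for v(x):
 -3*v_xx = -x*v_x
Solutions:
 v(x) = C1 + C2*erfi(sqrt(6)*x/6)


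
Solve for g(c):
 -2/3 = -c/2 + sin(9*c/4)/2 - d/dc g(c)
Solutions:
 g(c) = C1 - c^2/4 + 2*c/3 - 2*cos(9*c/4)/9


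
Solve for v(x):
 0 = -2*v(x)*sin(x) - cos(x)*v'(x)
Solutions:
 v(x) = C1*cos(x)^2


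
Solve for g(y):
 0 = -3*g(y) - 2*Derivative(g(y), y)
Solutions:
 g(y) = C1*exp(-3*y/2)


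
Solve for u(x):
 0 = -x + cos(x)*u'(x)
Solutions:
 u(x) = C1 + Integral(x/cos(x), x)


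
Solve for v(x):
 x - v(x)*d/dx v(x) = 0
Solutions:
 v(x) = -sqrt(C1 + x^2)
 v(x) = sqrt(C1 + x^2)


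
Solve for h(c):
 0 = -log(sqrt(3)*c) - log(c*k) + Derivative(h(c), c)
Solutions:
 h(c) = C1 + c*(log(k) - 2 + log(3)/2) + 2*c*log(c)


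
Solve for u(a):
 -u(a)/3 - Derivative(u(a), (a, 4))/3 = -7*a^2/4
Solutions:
 u(a) = 21*a^2/4 + (C1*sin(sqrt(2)*a/2) + C2*cos(sqrt(2)*a/2))*exp(-sqrt(2)*a/2) + (C3*sin(sqrt(2)*a/2) + C4*cos(sqrt(2)*a/2))*exp(sqrt(2)*a/2)


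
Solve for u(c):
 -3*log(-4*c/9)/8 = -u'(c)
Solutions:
 u(c) = C1 + 3*c*log(-c)/8 + 3*c*(-2*log(3) - 1 + 2*log(2))/8


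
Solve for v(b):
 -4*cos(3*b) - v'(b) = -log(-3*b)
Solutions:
 v(b) = C1 + b*log(-b) - b + b*log(3) - 4*sin(3*b)/3


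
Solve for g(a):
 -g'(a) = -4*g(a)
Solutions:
 g(a) = C1*exp(4*a)


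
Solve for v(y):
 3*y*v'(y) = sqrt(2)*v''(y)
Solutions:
 v(y) = C1 + C2*erfi(2^(1/4)*sqrt(3)*y/2)


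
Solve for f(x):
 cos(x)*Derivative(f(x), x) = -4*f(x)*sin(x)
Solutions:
 f(x) = C1*cos(x)^4


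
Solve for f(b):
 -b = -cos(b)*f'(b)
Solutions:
 f(b) = C1 + Integral(b/cos(b), b)


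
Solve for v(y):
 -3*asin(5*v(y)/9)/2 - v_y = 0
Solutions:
 Integral(1/asin(5*_y/9), (_y, v(y))) = C1 - 3*y/2


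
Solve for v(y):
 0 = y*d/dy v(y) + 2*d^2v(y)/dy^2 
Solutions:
 v(y) = C1 + C2*erf(y/2)


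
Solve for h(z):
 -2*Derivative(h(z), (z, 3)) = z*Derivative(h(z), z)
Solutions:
 h(z) = C1 + Integral(C2*airyai(-2^(2/3)*z/2) + C3*airybi(-2^(2/3)*z/2), z)


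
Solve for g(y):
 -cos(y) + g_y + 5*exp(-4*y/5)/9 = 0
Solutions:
 g(y) = C1 + sin(y) + 25*exp(-4*y/5)/36


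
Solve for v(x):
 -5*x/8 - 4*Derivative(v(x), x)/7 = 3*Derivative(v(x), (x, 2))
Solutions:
 v(x) = C1 + C2*exp(-4*x/21) - 35*x^2/64 + 735*x/128


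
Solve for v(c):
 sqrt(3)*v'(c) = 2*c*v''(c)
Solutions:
 v(c) = C1 + C2*c^(sqrt(3)/2 + 1)


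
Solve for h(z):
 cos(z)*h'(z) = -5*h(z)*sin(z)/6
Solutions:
 h(z) = C1*cos(z)^(5/6)


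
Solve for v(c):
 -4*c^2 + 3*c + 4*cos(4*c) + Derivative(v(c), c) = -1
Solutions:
 v(c) = C1 + 4*c^3/3 - 3*c^2/2 - c - sin(4*c)


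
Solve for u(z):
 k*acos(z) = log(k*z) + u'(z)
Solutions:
 u(z) = C1 + k*(z*acos(z) - sqrt(1 - z^2)) - z*log(k*z) + z


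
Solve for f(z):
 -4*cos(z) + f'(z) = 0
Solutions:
 f(z) = C1 + 4*sin(z)


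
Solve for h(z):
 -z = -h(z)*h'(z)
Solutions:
 h(z) = -sqrt(C1 + z^2)
 h(z) = sqrt(C1 + z^2)


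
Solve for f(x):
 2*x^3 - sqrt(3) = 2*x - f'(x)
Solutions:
 f(x) = C1 - x^4/2 + x^2 + sqrt(3)*x


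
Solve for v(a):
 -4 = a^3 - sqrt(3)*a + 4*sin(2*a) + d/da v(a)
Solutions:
 v(a) = C1 - a^4/4 + sqrt(3)*a^2/2 - 4*a + 2*cos(2*a)


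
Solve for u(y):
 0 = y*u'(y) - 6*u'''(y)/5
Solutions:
 u(y) = C1 + Integral(C2*airyai(5^(1/3)*6^(2/3)*y/6) + C3*airybi(5^(1/3)*6^(2/3)*y/6), y)


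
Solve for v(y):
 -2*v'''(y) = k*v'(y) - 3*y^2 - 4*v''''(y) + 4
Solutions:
 v(y) = C1 + C2*exp(y*(-(-27*k + sqrt((27*k + 1)^2 - 1) - 1)^(1/3) + 1 - 1/(-27*k + sqrt((27*k + 1)^2 - 1) - 1)^(1/3))/6) + C3*exp(y*((-27*k + sqrt((27*k + 1)^2 - 1) - 1)^(1/3) - sqrt(3)*I*(-27*k + sqrt((27*k + 1)^2 - 1) - 1)^(1/3) + 2 - 4/((-1 + sqrt(3)*I)*(-27*k + sqrt((27*k + 1)^2 - 1) - 1)^(1/3)))/12) + C4*exp(y*((-27*k + sqrt((27*k + 1)^2 - 1) - 1)^(1/3) + sqrt(3)*I*(-27*k + sqrt((27*k + 1)^2 - 1) - 1)^(1/3) + 2 + 4/((1 + sqrt(3)*I)*(-27*k + sqrt((27*k + 1)^2 - 1) - 1)^(1/3)))/12) + y^3/k - 4*y/k - 12*y/k^2


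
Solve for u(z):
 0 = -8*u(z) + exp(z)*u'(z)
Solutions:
 u(z) = C1*exp(-8*exp(-z))


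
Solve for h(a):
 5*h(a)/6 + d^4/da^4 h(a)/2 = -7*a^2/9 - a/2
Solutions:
 h(a) = -14*a^2/15 - 3*a/5 + (C1*sin(sqrt(2)*3^(3/4)*5^(1/4)*a/6) + C2*cos(sqrt(2)*3^(3/4)*5^(1/4)*a/6))*exp(-sqrt(2)*3^(3/4)*5^(1/4)*a/6) + (C3*sin(sqrt(2)*3^(3/4)*5^(1/4)*a/6) + C4*cos(sqrt(2)*3^(3/4)*5^(1/4)*a/6))*exp(sqrt(2)*3^(3/4)*5^(1/4)*a/6)


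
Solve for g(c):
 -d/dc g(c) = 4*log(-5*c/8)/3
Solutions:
 g(c) = C1 - 4*c*log(-c)/3 + c*(-4*log(5)/3 + 4/3 + 4*log(2))


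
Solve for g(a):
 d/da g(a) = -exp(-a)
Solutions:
 g(a) = C1 + exp(-a)


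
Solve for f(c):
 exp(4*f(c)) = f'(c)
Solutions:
 f(c) = log(-(-1/(C1 + 4*c))^(1/4))
 f(c) = log(-1/(C1 + 4*c))/4
 f(c) = log(-I*(-1/(C1 + 4*c))^(1/4))
 f(c) = log(I*(-1/(C1 + 4*c))^(1/4))


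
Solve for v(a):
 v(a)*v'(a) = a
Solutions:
 v(a) = -sqrt(C1 + a^2)
 v(a) = sqrt(C1 + a^2)


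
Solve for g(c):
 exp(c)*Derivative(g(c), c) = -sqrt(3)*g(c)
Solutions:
 g(c) = C1*exp(sqrt(3)*exp(-c))


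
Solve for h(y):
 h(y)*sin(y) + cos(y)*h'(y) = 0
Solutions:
 h(y) = C1*cos(y)


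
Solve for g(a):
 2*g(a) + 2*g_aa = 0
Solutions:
 g(a) = C1*sin(a) + C2*cos(a)


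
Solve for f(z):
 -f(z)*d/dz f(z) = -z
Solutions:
 f(z) = -sqrt(C1 + z^2)
 f(z) = sqrt(C1 + z^2)


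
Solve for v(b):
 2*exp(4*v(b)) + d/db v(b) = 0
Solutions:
 v(b) = log(-I*(1/(C1 + 8*b))^(1/4))
 v(b) = log(I*(1/(C1 + 8*b))^(1/4))
 v(b) = log(-(1/(C1 + 8*b))^(1/4))
 v(b) = log(1/(C1 + 8*b))/4


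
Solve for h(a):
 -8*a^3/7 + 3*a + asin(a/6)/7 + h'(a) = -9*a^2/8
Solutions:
 h(a) = C1 + 2*a^4/7 - 3*a^3/8 - 3*a^2/2 - a*asin(a/6)/7 - sqrt(36 - a^2)/7


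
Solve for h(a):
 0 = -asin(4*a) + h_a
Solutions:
 h(a) = C1 + a*asin(4*a) + sqrt(1 - 16*a^2)/4


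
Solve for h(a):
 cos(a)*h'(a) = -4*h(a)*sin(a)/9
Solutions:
 h(a) = C1*cos(a)^(4/9)


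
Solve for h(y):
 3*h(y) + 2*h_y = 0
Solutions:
 h(y) = C1*exp(-3*y/2)


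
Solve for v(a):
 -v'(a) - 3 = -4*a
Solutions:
 v(a) = C1 + 2*a^2 - 3*a


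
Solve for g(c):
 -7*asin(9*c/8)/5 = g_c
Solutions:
 g(c) = C1 - 7*c*asin(9*c/8)/5 - 7*sqrt(64 - 81*c^2)/45


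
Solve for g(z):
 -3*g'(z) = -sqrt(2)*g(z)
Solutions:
 g(z) = C1*exp(sqrt(2)*z/3)


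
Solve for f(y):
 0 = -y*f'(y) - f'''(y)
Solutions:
 f(y) = C1 + Integral(C2*airyai(-y) + C3*airybi(-y), y)


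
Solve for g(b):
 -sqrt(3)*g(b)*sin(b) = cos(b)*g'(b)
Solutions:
 g(b) = C1*cos(b)^(sqrt(3))


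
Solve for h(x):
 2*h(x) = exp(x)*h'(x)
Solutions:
 h(x) = C1*exp(-2*exp(-x))


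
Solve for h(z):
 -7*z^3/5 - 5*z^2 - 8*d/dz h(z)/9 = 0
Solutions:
 h(z) = C1 - 63*z^4/160 - 15*z^3/8


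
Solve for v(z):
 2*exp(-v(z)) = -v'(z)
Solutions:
 v(z) = log(C1 - 2*z)


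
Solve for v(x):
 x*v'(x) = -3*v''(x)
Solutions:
 v(x) = C1 + C2*erf(sqrt(6)*x/6)


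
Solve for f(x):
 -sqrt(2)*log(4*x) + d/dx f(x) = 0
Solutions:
 f(x) = C1 + sqrt(2)*x*log(x) - sqrt(2)*x + 2*sqrt(2)*x*log(2)


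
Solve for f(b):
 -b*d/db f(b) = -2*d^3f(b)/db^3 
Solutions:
 f(b) = C1 + Integral(C2*airyai(2^(2/3)*b/2) + C3*airybi(2^(2/3)*b/2), b)


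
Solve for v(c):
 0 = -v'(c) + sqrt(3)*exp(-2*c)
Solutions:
 v(c) = C1 - sqrt(3)*exp(-2*c)/2


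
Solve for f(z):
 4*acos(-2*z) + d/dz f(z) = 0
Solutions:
 f(z) = C1 - 4*z*acos(-2*z) - 2*sqrt(1 - 4*z^2)


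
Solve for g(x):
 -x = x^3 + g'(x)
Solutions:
 g(x) = C1 - x^4/4 - x^2/2


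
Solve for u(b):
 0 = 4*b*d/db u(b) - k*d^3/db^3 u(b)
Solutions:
 u(b) = C1 + Integral(C2*airyai(2^(2/3)*b*(1/k)^(1/3)) + C3*airybi(2^(2/3)*b*(1/k)^(1/3)), b)


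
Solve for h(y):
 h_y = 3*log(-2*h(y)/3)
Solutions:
 -Integral(1/(log(-_y) - log(3) + log(2)), (_y, h(y)))/3 = C1 - y


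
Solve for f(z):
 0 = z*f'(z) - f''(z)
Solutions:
 f(z) = C1 + C2*erfi(sqrt(2)*z/2)


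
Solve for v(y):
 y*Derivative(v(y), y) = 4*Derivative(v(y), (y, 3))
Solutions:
 v(y) = C1 + Integral(C2*airyai(2^(1/3)*y/2) + C3*airybi(2^(1/3)*y/2), y)


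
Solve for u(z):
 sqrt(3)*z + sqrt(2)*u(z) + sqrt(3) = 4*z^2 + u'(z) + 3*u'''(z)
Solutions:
 u(z) = C1*exp(-2^(1/6)*z*(-2/(9 + sqrt(83))^(1/3) + 2^(2/3)*(9 + sqrt(83))^(1/3))/12)*sin(2^(1/6)*sqrt(3)*z*(2/(9 + sqrt(83))^(1/3) + 2^(2/3)*(9 + sqrt(83))^(1/3))/12) + C2*exp(-2^(1/6)*z*(-2/(9 + sqrt(83))^(1/3) + 2^(2/3)*(9 + sqrt(83))^(1/3))/12)*cos(2^(1/6)*sqrt(3)*z*(2/(9 + sqrt(83))^(1/3) + 2^(2/3)*(9 + sqrt(83))^(1/3))/12) + C3*exp(2^(1/6)*z*(-2/(9 + sqrt(83))^(1/3) + 2^(2/3)*(9 + sqrt(83))^(1/3))/6) + 2*sqrt(2)*z^2 - sqrt(6)*z/2 + 4*z - sqrt(6)/2 - sqrt(3)/2 + 2*sqrt(2)


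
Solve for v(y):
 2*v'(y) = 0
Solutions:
 v(y) = C1


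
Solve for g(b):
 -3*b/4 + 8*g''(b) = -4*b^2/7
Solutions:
 g(b) = C1 + C2*b - b^4/168 + b^3/64


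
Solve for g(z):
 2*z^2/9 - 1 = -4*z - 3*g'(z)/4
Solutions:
 g(z) = C1 - 8*z^3/81 - 8*z^2/3 + 4*z/3


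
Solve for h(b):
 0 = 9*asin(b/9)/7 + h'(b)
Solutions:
 h(b) = C1 - 9*b*asin(b/9)/7 - 9*sqrt(81 - b^2)/7


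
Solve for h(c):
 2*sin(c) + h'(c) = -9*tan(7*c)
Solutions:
 h(c) = C1 + 9*log(cos(7*c))/7 + 2*cos(c)


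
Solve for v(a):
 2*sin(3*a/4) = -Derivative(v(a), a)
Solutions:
 v(a) = C1 + 8*cos(3*a/4)/3


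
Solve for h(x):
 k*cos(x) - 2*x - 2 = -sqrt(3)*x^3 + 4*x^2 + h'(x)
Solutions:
 h(x) = C1 + k*sin(x) + sqrt(3)*x^4/4 - 4*x^3/3 - x^2 - 2*x


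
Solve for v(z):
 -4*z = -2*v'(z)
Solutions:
 v(z) = C1 + z^2


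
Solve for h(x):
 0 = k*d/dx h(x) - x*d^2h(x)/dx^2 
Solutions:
 h(x) = C1 + x^(re(k) + 1)*(C2*sin(log(x)*Abs(im(k))) + C3*cos(log(x)*im(k)))


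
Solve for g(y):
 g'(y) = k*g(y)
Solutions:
 g(y) = C1*exp(k*y)


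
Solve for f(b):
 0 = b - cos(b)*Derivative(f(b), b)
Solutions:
 f(b) = C1 + Integral(b/cos(b), b)


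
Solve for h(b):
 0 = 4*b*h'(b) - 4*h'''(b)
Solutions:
 h(b) = C1 + Integral(C2*airyai(b) + C3*airybi(b), b)


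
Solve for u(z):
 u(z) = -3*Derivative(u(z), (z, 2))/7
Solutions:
 u(z) = C1*sin(sqrt(21)*z/3) + C2*cos(sqrt(21)*z/3)


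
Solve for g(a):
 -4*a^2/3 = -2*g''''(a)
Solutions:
 g(a) = C1 + C2*a + C3*a^2 + C4*a^3 + a^6/540


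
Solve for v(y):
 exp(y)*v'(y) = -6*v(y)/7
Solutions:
 v(y) = C1*exp(6*exp(-y)/7)


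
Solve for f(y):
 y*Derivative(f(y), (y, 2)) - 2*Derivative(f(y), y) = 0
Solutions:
 f(y) = C1 + C2*y^3


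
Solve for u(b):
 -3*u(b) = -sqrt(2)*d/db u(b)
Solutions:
 u(b) = C1*exp(3*sqrt(2)*b/2)


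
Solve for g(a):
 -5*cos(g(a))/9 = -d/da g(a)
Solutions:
 -5*a/9 - log(sin(g(a)) - 1)/2 + log(sin(g(a)) + 1)/2 = C1


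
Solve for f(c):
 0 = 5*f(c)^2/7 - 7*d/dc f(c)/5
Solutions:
 f(c) = -49/(C1 + 25*c)


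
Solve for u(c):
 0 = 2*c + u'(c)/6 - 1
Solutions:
 u(c) = C1 - 6*c^2 + 6*c


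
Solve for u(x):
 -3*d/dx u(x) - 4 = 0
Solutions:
 u(x) = C1 - 4*x/3


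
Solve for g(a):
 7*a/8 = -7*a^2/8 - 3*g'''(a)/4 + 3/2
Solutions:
 g(a) = C1 + C2*a + C3*a^2 - 7*a^5/360 - 7*a^4/144 + a^3/3


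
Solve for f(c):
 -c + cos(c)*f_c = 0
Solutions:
 f(c) = C1 + Integral(c/cos(c), c)


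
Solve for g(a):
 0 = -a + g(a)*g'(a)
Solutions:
 g(a) = -sqrt(C1 + a^2)
 g(a) = sqrt(C1 + a^2)


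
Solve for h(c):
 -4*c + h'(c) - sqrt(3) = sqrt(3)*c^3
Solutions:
 h(c) = C1 + sqrt(3)*c^4/4 + 2*c^2 + sqrt(3)*c


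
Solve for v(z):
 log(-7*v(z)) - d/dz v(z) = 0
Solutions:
 -Integral(1/(log(-_y) + log(7)), (_y, v(z))) = C1 - z


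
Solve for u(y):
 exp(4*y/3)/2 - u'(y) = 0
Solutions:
 u(y) = C1 + 3*exp(4*y/3)/8


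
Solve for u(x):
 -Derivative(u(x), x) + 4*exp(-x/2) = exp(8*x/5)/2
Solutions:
 u(x) = C1 - 5*exp(8*x/5)/16 - 8*exp(-x/2)


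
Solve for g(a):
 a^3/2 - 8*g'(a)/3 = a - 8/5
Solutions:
 g(a) = C1 + 3*a^4/64 - 3*a^2/16 + 3*a/5


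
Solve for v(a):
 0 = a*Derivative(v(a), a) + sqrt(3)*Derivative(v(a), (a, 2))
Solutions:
 v(a) = C1 + C2*erf(sqrt(2)*3^(3/4)*a/6)


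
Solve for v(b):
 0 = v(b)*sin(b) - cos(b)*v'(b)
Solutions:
 v(b) = C1/cos(b)


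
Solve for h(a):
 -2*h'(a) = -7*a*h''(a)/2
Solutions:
 h(a) = C1 + C2*a^(11/7)


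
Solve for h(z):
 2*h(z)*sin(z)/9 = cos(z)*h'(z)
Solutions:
 h(z) = C1/cos(z)^(2/9)


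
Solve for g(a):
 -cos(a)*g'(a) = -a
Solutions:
 g(a) = C1 + Integral(a/cos(a), a)


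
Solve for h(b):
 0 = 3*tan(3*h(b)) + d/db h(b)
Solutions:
 h(b) = -asin(C1*exp(-9*b))/3 + pi/3
 h(b) = asin(C1*exp(-9*b))/3


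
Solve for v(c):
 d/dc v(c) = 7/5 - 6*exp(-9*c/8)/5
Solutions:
 v(c) = C1 + 7*c/5 + 16*exp(-9*c/8)/15


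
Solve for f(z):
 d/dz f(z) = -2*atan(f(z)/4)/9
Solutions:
 Integral(1/atan(_y/4), (_y, f(z))) = C1 - 2*z/9


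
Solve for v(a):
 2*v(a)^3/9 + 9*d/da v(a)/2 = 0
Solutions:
 v(a) = -9*sqrt(2)*sqrt(-1/(C1 - 4*a))/2
 v(a) = 9*sqrt(2)*sqrt(-1/(C1 - 4*a))/2


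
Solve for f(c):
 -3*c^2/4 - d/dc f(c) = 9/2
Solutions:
 f(c) = C1 - c^3/4 - 9*c/2


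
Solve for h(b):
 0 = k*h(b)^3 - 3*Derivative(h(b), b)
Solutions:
 h(b) = -sqrt(6)*sqrt(-1/(C1 + b*k))/2
 h(b) = sqrt(6)*sqrt(-1/(C1 + b*k))/2


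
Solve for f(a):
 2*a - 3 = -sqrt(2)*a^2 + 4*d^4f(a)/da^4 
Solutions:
 f(a) = C1 + C2*a + C3*a^2 + C4*a^3 + sqrt(2)*a^6/1440 + a^5/240 - a^4/32


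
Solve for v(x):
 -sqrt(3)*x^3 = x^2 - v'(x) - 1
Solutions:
 v(x) = C1 + sqrt(3)*x^4/4 + x^3/3 - x


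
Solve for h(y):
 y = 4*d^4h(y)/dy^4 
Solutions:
 h(y) = C1 + C2*y + C3*y^2 + C4*y^3 + y^5/480


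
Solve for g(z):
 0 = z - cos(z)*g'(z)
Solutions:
 g(z) = C1 + Integral(z/cos(z), z)


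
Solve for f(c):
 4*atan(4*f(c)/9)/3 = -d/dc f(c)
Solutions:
 Integral(1/atan(4*_y/9), (_y, f(c))) = C1 - 4*c/3


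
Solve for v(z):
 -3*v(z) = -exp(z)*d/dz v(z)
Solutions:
 v(z) = C1*exp(-3*exp(-z))


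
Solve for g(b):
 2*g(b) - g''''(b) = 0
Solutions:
 g(b) = C1*exp(-2^(1/4)*b) + C2*exp(2^(1/4)*b) + C3*sin(2^(1/4)*b) + C4*cos(2^(1/4)*b)


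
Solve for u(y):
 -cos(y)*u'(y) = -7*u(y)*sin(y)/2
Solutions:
 u(y) = C1/cos(y)^(7/2)


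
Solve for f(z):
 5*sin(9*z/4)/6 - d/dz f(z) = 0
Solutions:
 f(z) = C1 - 10*cos(9*z/4)/27


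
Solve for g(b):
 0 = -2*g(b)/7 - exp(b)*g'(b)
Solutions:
 g(b) = C1*exp(2*exp(-b)/7)


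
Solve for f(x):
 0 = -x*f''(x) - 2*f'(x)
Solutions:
 f(x) = C1 + C2/x


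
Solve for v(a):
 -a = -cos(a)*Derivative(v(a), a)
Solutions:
 v(a) = C1 + Integral(a/cos(a), a)


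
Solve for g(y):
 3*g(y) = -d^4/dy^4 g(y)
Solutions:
 g(y) = (C1*sin(sqrt(2)*3^(1/4)*y/2) + C2*cos(sqrt(2)*3^(1/4)*y/2))*exp(-sqrt(2)*3^(1/4)*y/2) + (C3*sin(sqrt(2)*3^(1/4)*y/2) + C4*cos(sqrt(2)*3^(1/4)*y/2))*exp(sqrt(2)*3^(1/4)*y/2)


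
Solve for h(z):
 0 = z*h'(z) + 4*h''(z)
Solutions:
 h(z) = C1 + C2*erf(sqrt(2)*z/4)


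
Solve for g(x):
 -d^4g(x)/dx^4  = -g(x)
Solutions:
 g(x) = C1*exp(-x) + C2*exp(x) + C3*sin(x) + C4*cos(x)


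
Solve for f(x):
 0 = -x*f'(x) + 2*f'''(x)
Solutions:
 f(x) = C1 + Integral(C2*airyai(2^(2/3)*x/2) + C3*airybi(2^(2/3)*x/2), x)


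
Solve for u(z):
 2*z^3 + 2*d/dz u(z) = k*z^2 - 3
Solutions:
 u(z) = C1 + k*z^3/6 - z^4/4 - 3*z/2


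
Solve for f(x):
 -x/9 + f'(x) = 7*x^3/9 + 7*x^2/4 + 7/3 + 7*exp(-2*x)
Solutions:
 f(x) = C1 + 7*x^4/36 + 7*x^3/12 + x^2/18 + 7*x/3 - 7*exp(-2*x)/2


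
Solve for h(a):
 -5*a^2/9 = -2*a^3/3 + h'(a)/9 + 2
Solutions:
 h(a) = C1 + 3*a^4/2 - 5*a^3/3 - 18*a


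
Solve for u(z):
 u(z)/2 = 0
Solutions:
 u(z) = 0


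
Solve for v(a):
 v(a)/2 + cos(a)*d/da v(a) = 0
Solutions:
 v(a) = C1*(sin(a) - 1)^(1/4)/(sin(a) + 1)^(1/4)


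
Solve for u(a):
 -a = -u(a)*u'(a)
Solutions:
 u(a) = -sqrt(C1 + a^2)
 u(a) = sqrt(C1 + a^2)


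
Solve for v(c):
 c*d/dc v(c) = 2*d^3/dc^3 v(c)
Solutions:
 v(c) = C1 + Integral(C2*airyai(2^(2/3)*c/2) + C3*airybi(2^(2/3)*c/2), c)


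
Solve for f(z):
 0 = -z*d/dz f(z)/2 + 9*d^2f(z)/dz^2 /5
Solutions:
 f(z) = C1 + C2*erfi(sqrt(5)*z/6)


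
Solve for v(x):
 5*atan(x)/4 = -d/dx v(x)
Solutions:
 v(x) = C1 - 5*x*atan(x)/4 + 5*log(x^2 + 1)/8


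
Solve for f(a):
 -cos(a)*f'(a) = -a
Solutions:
 f(a) = C1 + Integral(a/cos(a), a)


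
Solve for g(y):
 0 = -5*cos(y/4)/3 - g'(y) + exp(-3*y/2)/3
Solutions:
 g(y) = C1 - 20*sin(y/4)/3 - 2*exp(-3*y/2)/9


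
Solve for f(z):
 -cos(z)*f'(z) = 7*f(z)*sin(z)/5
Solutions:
 f(z) = C1*cos(z)^(7/5)


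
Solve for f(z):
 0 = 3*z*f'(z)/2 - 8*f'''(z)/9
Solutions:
 f(z) = C1 + Integral(C2*airyai(3*2^(2/3)*z/4) + C3*airybi(3*2^(2/3)*z/4), z)


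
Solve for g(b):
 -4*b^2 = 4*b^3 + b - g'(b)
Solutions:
 g(b) = C1 + b^4 + 4*b^3/3 + b^2/2


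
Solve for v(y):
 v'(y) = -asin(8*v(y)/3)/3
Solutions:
 Integral(1/asin(8*_y/3), (_y, v(y))) = C1 - y/3


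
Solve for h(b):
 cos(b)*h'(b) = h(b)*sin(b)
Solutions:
 h(b) = C1/cos(b)


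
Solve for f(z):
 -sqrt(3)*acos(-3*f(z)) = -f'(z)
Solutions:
 Integral(1/acos(-3*_y), (_y, f(z))) = C1 + sqrt(3)*z


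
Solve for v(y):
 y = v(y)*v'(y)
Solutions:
 v(y) = -sqrt(C1 + y^2)
 v(y) = sqrt(C1 + y^2)


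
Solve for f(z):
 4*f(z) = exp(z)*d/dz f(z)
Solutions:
 f(z) = C1*exp(-4*exp(-z))


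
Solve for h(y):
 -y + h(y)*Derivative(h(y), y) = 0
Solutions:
 h(y) = -sqrt(C1 + y^2)
 h(y) = sqrt(C1 + y^2)


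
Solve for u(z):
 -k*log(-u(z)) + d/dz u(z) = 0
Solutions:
 -li(-u(z)) = C1 + k*z


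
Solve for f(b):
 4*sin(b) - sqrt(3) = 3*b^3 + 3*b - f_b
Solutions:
 f(b) = C1 + 3*b^4/4 + 3*b^2/2 + sqrt(3)*b + 4*cos(b)


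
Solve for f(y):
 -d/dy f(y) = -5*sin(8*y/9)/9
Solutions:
 f(y) = C1 - 5*cos(8*y/9)/8


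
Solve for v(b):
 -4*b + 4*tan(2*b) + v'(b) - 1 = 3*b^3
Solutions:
 v(b) = C1 + 3*b^4/4 + 2*b^2 + b + 2*log(cos(2*b))


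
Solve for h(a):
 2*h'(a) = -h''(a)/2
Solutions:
 h(a) = C1 + C2*exp(-4*a)


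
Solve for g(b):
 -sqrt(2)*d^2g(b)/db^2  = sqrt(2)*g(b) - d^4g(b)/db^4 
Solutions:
 g(b) = C1*exp(-2^(3/4)*b*sqrt(1 + sqrt(1 + 2*sqrt(2)))/2) + C2*exp(2^(3/4)*b*sqrt(1 + sqrt(1 + 2*sqrt(2)))/2) + C3*sin(2^(3/4)*b*sqrt(-1 + sqrt(1 + 2*sqrt(2)))/2) + C4*cosh(2^(3/4)*b*sqrt(1 - sqrt(1 + 2*sqrt(2)))/2)


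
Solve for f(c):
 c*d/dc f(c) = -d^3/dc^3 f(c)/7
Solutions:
 f(c) = C1 + Integral(C2*airyai(-7^(1/3)*c) + C3*airybi(-7^(1/3)*c), c)


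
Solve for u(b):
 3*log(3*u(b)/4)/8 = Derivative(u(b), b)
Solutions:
 8*Integral(1/(-log(_y) - log(3) + 2*log(2)), (_y, u(b)))/3 = C1 - b


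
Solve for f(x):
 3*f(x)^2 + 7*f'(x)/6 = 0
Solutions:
 f(x) = 7/(C1 + 18*x)


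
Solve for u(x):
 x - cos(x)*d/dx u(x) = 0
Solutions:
 u(x) = C1 + Integral(x/cos(x), x)


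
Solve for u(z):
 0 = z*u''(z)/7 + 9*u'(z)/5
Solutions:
 u(z) = C1 + C2/z^(58/5)


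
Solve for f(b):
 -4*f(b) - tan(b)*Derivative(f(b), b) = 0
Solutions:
 f(b) = C1/sin(b)^4


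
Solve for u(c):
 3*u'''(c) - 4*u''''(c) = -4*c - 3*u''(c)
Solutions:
 u(c) = C1 + C2*c + C3*exp(c*(3 - sqrt(57))/8) + C4*exp(c*(3 + sqrt(57))/8) - 2*c^3/9 + 2*c^2/3


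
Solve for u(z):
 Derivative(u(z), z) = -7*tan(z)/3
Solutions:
 u(z) = C1 + 7*log(cos(z))/3


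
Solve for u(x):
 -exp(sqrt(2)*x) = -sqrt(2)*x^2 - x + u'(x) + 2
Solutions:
 u(x) = C1 + sqrt(2)*x^3/3 + x^2/2 - 2*x - sqrt(2)*exp(sqrt(2)*x)/2


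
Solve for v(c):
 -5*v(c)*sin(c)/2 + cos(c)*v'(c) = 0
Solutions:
 v(c) = C1/cos(c)^(5/2)


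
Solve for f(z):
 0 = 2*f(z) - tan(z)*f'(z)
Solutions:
 f(z) = C1*sin(z)^2


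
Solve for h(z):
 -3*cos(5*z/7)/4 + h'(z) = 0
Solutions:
 h(z) = C1 + 21*sin(5*z/7)/20


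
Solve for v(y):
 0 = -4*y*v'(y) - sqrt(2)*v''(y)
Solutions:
 v(y) = C1 + C2*erf(2^(1/4)*y)


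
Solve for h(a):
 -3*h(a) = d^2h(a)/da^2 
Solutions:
 h(a) = C1*sin(sqrt(3)*a) + C2*cos(sqrt(3)*a)


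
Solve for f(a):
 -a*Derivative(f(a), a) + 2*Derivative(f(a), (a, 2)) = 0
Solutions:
 f(a) = C1 + C2*erfi(a/2)


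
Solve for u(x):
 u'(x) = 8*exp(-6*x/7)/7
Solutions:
 u(x) = C1 - 4*exp(-6*x/7)/3


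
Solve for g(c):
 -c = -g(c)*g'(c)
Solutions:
 g(c) = -sqrt(C1 + c^2)
 g(c) = sqrt(C1 + c^2)


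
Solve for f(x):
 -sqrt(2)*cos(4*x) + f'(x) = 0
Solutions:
 f(x) = C1 + sqrt(2)*sin(4*x)/4


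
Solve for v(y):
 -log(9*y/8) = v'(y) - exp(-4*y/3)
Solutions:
 v(y) = C1 - y*log(y) + y*(-2*log(3) + 1 + 3*log(2)) - 3*exp(-4*y/3)/4


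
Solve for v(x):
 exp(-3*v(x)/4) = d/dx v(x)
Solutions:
 v(x) = 4*log(C1 + 3*x/4)/3
 v(x) = 4*log((-6^(1/3) - 2^(1/3)*3^(5/6)*I)*(C1 + x)^(1/3)/4)
 v(x) = 4*log((-6^(1/3) + 2^(1/3)*3^(5/6)*I)*(C1 + x)^(1/3)/4)


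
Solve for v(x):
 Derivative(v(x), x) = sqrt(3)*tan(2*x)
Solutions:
 v(x) = C1 - sqrt(3)*log(cos(2*x))/2


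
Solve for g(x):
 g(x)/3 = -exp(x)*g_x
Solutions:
 g(x) = C1*exp(exp(-x)/3)


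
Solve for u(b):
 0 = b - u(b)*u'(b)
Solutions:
 u(b) = -sqrt(C1 + b^2)
 u(b) = sqrt(C1 + b^2)


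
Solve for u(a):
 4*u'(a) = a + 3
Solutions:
 u(a) = C1 + a^2/8 + 3*a/4


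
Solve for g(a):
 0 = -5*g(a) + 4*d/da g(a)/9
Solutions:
 g(a) = C1*exp(45*a/4)


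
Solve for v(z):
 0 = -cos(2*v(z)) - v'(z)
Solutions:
 v(z) = -asin((C1 + exp(4*z))/(C1 - exp(4*z)))/2 + pi/2
 v(z) = asin((C1 + exp(4*z))/(C1 - exp(4*z)))/2


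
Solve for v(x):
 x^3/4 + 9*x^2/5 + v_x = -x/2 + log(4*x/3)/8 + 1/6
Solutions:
 v(x) = C1 - x^4/16 - 3*x^3/5 - x^2/4 + x*log(x)/8 - x*log(3)/8 + x/24 + x*log(2)/4


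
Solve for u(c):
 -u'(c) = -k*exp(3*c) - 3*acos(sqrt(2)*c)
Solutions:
 u(c) = C1 + 3*c*acos(sqrt(2)*c) + k*exp(3*c)/3 - 3*sqrt(2)*sqrt(1 - 2*c^2)/2


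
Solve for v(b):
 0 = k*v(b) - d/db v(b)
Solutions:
 v(b) = C1*exp(b*k)


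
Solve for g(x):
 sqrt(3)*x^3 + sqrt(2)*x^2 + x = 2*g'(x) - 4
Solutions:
 g(x) = C1 + sqrt(3)*x^4/8 + sqrt(2)*x^3/6 + x^2/4 + 2*x


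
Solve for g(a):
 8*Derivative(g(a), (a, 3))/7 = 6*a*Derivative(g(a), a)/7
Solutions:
 g(a) = C1 + Integral(C2*airyai(6^(1/3)*a/2) + C3*airybi(6^(1/3)*a/2), a)


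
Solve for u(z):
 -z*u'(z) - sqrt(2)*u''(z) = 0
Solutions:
 u(z) = C1 + C2*erf(2^(1/4)*z/2)


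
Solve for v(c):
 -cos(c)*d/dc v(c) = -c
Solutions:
 v(c) = C1 + Integral(c/cos(c), c)


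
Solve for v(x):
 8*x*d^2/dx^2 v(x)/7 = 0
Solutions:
 v(x) = C1 + C2*x


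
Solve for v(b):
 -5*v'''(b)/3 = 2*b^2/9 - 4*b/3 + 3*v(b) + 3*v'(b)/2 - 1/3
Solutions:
 v(b) = C1*exp(-30^(1/3)*b*(-(30 + sqrt(930))^(1/3) + 30^(1/3)/(30 + sqrt(930))^(1/3))/20)*sin(10^(1/3)*3^(1/6)*b*(3*10^(1/3)/(30 + sqrt(930))^(1/3) + 3^(2/3)*(30 + sqrt(930))^(1/3))/20) + C2*exp(-30^(1/3)*b*(-(30 + sqrt(930))^(1/3) + 30^(1/3)/(30 + sqrt(930))^(1/3))/20)*cos(10^(1/3)*3^(1/6)*b*(3*10^(1/3)/(30 + sqrt(930))^(1/3) + 3^(2/3)*(30 + sqrt(930))^(1/3))/20) + C3*exp(30^(1/3)*b*(-(30 + sqrt(930))^(1/3) + 30^(1/3)/(30 + sqrt(930))^(1/3))/10) - 2*b^2/27 + 14*b/27 - 4/27


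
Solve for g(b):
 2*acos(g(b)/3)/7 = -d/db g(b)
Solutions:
 Integral(1/acos(_y/3), (_y, g(b))) = C1 - 2*b/7


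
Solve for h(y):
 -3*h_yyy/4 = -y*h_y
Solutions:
 h(y) = C1 + Integral(C2*airyai(6^(2/3)*y/3) + C3*airybi(6^(2/3)*y/3), y)


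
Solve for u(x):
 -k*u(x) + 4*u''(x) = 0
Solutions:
 u(x) = C1*exp(-sqrt(k)*x/2) + C2*exp(sqrt(k)*x/2)


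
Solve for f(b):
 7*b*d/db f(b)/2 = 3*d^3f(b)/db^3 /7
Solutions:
 f(b) = C1 + Integral(C2*airyai(42^(2/3)*b/6) + C3*airybi(42^(2/3)*b/6), b)


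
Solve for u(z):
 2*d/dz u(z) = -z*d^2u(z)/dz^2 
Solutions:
 u(z) = C1 + C2/z


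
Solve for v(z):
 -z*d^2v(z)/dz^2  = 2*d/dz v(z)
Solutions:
 v(z) = C1 + C2/z


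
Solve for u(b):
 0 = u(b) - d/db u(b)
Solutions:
 u(b) = C1*exp(b)


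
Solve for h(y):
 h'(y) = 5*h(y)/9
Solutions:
 h(y) = C1*exp(5*y/9)


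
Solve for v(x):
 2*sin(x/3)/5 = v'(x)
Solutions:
 v(x) = C1 - 6*cos(x/3)/5


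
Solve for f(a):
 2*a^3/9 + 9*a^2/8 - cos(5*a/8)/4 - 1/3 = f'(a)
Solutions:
 f(a) = C1 + a^4/18 + 3*a^3/8 - a/3 - 2*sin(5*a/8)/5


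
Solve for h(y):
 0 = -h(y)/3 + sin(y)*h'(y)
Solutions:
 h(y) = C1*(cos(y) - 1)^(1/6)/(cos(y) + 1)^(1/6)


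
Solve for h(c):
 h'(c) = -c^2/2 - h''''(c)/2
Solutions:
 h(c) = C1 + C4*exp(-2^(1/3)*c) - c^3/6 + (C2*sin(2^(1/3)*sqrt(3)*c/2) + C3*cos(2^(1/3)*sqrt(3)*c/2))*exp(2^(1/3)*c/2)


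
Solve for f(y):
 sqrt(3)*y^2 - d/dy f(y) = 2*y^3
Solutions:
 f(y) = C1 - y^4/2 + sqrt(3)*y^3/3


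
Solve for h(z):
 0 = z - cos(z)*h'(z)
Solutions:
 h(z) = C1 + Integral(z/cos(z), z)


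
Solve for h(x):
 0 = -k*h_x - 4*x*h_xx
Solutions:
 h(x) = C1 + x^(1 - re(k)/4)*(C2*sin(log(x)*Abs(im(k))/4) + C3*cos(log(x)*im(k)/4))


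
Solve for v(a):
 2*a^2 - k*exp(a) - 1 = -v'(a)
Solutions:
 v(a) = C1 - 2*a^3/3 + a + k*exp(a)


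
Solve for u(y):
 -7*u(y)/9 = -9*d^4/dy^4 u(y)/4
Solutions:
 u(y) = C1*exp(-sqrt(2)*7^(1/4)*y/3) + C2*exp(sqrt(2)*7^(1/4)*y/3) + C3*sin(sqrt(2)*7^(1/4)*y/3) + C4*cos(sqrt(2)*7^(1/4)*y/3)


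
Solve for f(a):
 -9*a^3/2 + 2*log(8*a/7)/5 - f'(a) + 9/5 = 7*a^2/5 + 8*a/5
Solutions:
 f(a) = C1 - 9*a^4/8 - 7*a^3/15 - 4*a^2/5 + 2*a*log(a)/5 - 2*a*log(7)/5 + 6*a*log(2)/5 + 7*a/5


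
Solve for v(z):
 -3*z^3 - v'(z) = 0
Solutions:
 v(z) = C1 - 3*z^4/4


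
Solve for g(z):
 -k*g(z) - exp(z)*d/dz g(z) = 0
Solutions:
 g(z) = C1*exp(k*exp(-z))


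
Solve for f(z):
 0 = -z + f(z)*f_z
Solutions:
 f(z) = -sqrt(C1 + z^2)
 f(z) = sqrt(C1 + z^2)


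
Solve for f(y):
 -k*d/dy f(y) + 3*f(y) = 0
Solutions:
 f(y) = C1*exp(3*y/k)


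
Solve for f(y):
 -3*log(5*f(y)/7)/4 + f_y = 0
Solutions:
 -4*Integral(1/(log(_y) - log(7) + log(5)), (_y, f(y)))/3 = C1 - y


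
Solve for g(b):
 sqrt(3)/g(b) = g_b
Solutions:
 g(b) = -sqrt(C1 + 2*sqrt(3)*b)
 g(b) = sqrt(C1 + 2*sqrt(3)*b)


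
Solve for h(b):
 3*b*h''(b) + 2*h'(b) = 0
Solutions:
 h(b) = C1 + C2*b^(1/3)


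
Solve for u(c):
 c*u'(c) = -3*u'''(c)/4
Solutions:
 u(c) = C1 + Integral(C2*airyai(-6^(2/3)*c/3) + C3*airybi(-6^(2/3)*c/3), c)


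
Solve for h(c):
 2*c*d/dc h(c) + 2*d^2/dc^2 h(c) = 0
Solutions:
 h(c) = C1 + C2*erf(sqrt(2)*c/2)


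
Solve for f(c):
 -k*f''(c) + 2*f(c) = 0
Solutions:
 f(c) = C1*exp(-sqrt(2)*c*sqrt(1/k)) + C2*exp(sqrt(2)*c*sqrt(1/k))


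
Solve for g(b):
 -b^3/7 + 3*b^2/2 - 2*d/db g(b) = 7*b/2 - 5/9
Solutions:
 g(b) = C1 - b^4/56 + b^3/4 - 7*b^2/8 + 5*b/18


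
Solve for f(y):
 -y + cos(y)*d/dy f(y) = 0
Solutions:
 f(y) = C1 + Integral(y/cos(y), y)


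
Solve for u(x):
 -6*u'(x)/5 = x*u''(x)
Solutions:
 u(x) = C1 + C2/x^(1/5)


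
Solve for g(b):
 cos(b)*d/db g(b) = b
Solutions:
 g(b) = C1 + Integral(b/cos(b), b)


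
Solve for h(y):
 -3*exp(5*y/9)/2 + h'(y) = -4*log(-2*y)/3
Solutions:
 h(y) = C1 - 4*y*log(-y)/3 + 4*y*(1 - log(2))/3 + 27*exp(5*y/9)/10


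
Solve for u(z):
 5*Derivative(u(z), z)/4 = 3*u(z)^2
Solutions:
 u(z) = -5/(C1 + 12*z)


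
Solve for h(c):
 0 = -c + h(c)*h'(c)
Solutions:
 h(c) = -sqrt(C1 + c^2)
 h(c) = sqrt(C1 + c^2)


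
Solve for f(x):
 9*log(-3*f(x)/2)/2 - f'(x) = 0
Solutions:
 -2*Integral(1/(log(-_y) - log(2) + log(3)), (_y, f(x)))/9 = C1 - x


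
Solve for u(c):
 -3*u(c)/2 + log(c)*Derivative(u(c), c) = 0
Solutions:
 u(c) = C1*exp(3*li(c)/2)


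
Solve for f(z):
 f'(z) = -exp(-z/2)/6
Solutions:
 f(z) = C1 + exp(-z/2)/3


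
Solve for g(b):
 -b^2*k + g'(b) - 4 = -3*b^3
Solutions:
 g(b) = C1 - 3*b^4/4 + b^3*k/3 + 4*b


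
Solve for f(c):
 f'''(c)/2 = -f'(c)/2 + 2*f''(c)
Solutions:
 f(c) = C1 + C2*exp(c*(2 - sqrt(3))) + C3*exp(c*(sqrt(3) + 2))


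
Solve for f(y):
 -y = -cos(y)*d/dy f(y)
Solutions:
 f(y) = C1 + Integral(y/cos(y), y)


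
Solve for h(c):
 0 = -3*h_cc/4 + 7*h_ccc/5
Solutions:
 h(c) = C1 + C2*c + C3*exp(15*c/28)


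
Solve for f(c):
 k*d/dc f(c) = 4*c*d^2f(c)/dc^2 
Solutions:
 f(c) = C1 + c^(re(k)/4 + 1)*(C2*sin(log(c)*Abs(im(k))/4) + C3*cos(log(c)*im(k)/4))


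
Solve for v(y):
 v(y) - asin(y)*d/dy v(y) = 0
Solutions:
 v(y) = C1*exp(Integral(1/asin(y), y))


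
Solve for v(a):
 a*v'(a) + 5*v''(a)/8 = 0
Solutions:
 v(a) = C1 + C2*erf(2*sqrt(5)*a/5)


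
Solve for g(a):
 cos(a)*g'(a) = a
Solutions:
 g(a) = C1 + Integral(a/cos(a), a)


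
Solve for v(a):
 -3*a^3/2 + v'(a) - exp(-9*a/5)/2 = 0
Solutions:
 v(a) = C1 + 3*a^4/8 - 5*exp(-9*a/5)/18


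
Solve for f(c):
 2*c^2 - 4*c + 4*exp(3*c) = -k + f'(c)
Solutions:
 f(c) = C1 + 2*c^3/3 - 2*c^2 + c*k + 4*exp(3*c)/3


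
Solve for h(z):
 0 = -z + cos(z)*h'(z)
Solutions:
 h(z) = C1 + Integral(z/cos(z), z)


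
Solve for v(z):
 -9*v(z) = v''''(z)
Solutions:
 v(z) = (C1*sin(sqrt(6)*z/2) + C2*cos(sqrt(6)*z/2))*exp(-sqrt(6)*z/2) + (C3*sin(sqrt(6)*z/2) + C4*cos(sqrt(6)*z/2))*exp(sqrt(6)*z/2)


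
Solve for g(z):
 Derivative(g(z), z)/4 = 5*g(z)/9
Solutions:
 g(z) = C1*exp(20*z/9)


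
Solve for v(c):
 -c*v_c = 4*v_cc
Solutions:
 v(c) = C1 + C2*erf(sqrt(2)*c/4)


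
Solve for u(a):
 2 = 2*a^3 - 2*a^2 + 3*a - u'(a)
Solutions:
 u(a) = C1 + a^4/2 - 2*a^3/3 + 3*a^2/2 - 2*a


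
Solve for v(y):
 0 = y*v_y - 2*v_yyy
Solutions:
 v(y) = C1 + Integral(C2*airyai(2^(2/3)*y/2) + C3*airybi(2^(2/3)*y/2), y)


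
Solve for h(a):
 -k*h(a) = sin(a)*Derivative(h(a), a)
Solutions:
 h(a) = C1*exp(k*(-log(cos(a) - 1) + log(cos(a) + 1))/2)


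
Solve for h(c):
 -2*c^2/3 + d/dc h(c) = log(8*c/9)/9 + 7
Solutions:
 h(c) = C1 + 2*c^3/9 + c*log(c)/9 - 2*c*log(3)/9 + c*log(2)/3 + 62*c/9


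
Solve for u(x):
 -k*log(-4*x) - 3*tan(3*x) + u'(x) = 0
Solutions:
 u(x) = C1 + k*x*(log(-x) - 1) + 2*k*x*log(2) - log(cos(3*x))


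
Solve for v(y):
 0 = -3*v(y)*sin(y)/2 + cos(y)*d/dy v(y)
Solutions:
 v(y) = C1/cos(y)^(3/2)


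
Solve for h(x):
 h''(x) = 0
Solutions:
 h(x) = C1 + C2*x


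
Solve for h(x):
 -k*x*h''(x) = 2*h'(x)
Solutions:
 h(x) = C1 + x^(((re(k) - 2)*re(k) + im(k)^2)/(re(k)^2 + im(k)^2))*(C2*sin(2*log(x)*Abs(im(k))/(re(k)^2 + im(k)^2)) + C3*cos(2*log(x)*im(k)/(re(k)^2 + im(k)^2)))


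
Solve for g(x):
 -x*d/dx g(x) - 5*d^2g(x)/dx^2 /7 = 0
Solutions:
 g(x) = C1 + C2*erf(sqrt(70)*x/10)


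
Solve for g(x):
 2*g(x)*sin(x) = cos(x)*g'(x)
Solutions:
 g(x) = C1/cos(x)^2


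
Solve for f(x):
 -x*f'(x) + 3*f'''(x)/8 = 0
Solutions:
 f(x) = C1 + Integral(C2*airyai(2*3^(2/3)*x/3) + C3*airybi(2*3^(2/3)*x/3), x)


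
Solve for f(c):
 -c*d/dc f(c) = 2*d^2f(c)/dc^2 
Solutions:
 f(c) = C1 + C2*erf(c/2)


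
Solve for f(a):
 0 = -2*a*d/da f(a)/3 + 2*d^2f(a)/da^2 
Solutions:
 f(a) = C1 + C2*erfi(sqrt(6)*a/6)


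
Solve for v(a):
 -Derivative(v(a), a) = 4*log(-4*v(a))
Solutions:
 Integral(1/(log(-_y) + 2*log(2)), (_y, v(a)))/4 = C1 - a


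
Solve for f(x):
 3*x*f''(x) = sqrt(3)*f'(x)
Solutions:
 f(x) = C1 + C2*x^(sqrt(3)/3 + 1)


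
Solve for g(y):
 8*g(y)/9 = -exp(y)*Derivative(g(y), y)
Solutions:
 g(y) = C1*exp(8*exp(-y)/9)


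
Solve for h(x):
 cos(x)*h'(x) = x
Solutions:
 h(x) = C1 + Integral(x/cos(x), x)


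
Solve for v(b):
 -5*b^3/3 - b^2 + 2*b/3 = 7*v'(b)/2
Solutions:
 v(b) = C1 - 5*b^4/42 - 2*b^3/21 + 2*b^2/21


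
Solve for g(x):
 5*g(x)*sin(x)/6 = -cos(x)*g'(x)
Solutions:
 g(x) = C1*cos(x)^(5/6)


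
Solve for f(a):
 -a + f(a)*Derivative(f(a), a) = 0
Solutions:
 f(a) = -sqrt(C1 + a^2)
 f(a) = sqrt(C1 + a^2)


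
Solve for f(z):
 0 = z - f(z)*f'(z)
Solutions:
 f(z) = -sqrt(C1 + z^2)
 f(z) = sqrt(C1 + z^2)


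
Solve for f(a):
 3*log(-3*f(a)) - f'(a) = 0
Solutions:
 -Integral(1/(log(-_y) + log(3)), (_y, f(a)))/3 = C1 - a


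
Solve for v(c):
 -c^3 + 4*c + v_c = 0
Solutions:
 v(c) = C1 + c^4/4 - 2*c^2


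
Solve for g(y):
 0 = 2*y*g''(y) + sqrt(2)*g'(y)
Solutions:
 g(y) = C1 + C2*y^(1 - sqrt(2)/2)


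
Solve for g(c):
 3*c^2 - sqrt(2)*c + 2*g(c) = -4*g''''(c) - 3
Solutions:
 g(c) = -3*c^2/2 + sqrt(2)*c/2 + (C1*sin(2^(1/4)*c/2) + C2*cos(2^(1/4)*c/2))*exp(-2^(1/4)*c/2) + (C3*sin(2^(1/4)*c/2) + C4*cos(2^(1/4)*c/2))*exp(2^(1/4)*c/2) - 3/2


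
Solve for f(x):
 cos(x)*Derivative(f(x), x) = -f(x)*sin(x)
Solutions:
 f(x) = C1*cos(x)


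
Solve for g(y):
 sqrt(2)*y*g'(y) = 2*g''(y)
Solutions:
 g(y) = C1 + C2*erfi(2^(1/4)*y/2)


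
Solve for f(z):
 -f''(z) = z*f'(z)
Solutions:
 f(z) = C1 + C2*erf(sqrt(2)*z/2)


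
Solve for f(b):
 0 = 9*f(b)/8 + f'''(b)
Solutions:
 f(b) = C3*exp(-3^(2/3)*b/2) + (C1*sin(3*3^(1/6)*b/4) + C2*cos(3*3^(1/6)*b/4))*exp(3^(2/3)*b/4)


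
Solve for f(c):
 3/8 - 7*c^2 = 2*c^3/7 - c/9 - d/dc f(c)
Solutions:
 f(c) = C1 + c^4/14 + 7*c^3/3 - c^2/18 - 3*c/8


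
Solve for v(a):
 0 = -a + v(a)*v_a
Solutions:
 v(a) = -sqrt(C1 + a^2)
 v(a) = sqrt(C1 + a^2)


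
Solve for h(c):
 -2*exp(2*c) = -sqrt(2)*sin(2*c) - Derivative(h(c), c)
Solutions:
 h(c) = C1 + exp(2*c) + sqrt(2)*cos(2*c)/2


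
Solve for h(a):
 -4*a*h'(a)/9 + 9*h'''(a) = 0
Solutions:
 h(a) = C1 + Integral(C2*airyai(6^(2/3)*a/9) + C3*airybi(6^(2/3)*a/9), a)


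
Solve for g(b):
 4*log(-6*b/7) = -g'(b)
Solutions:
 g(b) = C1 - 4*b*log(-b) + 4*b*(-log(6) + 1 + log(7))


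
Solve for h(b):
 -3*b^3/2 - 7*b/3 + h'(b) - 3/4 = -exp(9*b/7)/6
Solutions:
 h(b) = C1 + 3*b^4/8 + 7*b^2/6 + 3*b/4 - 7*exp(9*b/7)/54
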